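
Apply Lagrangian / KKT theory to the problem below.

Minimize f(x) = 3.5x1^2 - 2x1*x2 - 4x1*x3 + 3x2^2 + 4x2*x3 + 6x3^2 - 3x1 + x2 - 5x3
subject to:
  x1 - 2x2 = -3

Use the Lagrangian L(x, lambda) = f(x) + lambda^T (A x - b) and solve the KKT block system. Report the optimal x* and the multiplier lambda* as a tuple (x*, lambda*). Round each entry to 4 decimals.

Form the Lagrangian:
  L(x, lambda) = (1/2) x^T Q x + c^T x + lambda^T (A x - b)
Stationarity (grad_x L = 0): Q x + c + A^T lambda = 0.
Primal feasibility: A x = b.

This gives the KKT block system:
  [ Q   A^T ] [ x     ]   [-c ]
  [ A    0  ] [ lambda ] = [ b ]

Solving the linear system:
  x*      = (0.1351, 1.5676, -0.0608)
  lambda* = (4.9459)
  f(x*)   = 8.152

x* = (0.1351, 1.5676, -0.0608), lambda* = (4.9459)


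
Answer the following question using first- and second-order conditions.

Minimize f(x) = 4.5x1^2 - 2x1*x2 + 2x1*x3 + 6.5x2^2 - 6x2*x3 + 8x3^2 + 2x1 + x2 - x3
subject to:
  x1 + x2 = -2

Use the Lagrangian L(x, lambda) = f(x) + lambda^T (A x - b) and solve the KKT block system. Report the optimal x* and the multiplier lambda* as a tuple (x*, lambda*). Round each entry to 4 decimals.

Form the Lagrangian:
  L(x, lambda) = (1/2) x^T Q x + c^T x + lambda^T (A x - b)
Stationarity (grad_x L = 0): Q x + c + A^T lambda = 0.
Primal feasibility: A x = b.

This gives the KKT block system:
  [ Q   A^T ] [ x     ]   [-c ]
  [ A    0  ] [ lambda ] = [ b ]

Solving the linear system:
  x*      = (-1.1591, -0.8409, -0.108)
  lambda* = (6.9659)
  f(x*)   = 5.4403

x* = (-1.1591, -0.8409, -0.108), lambda* = (6.9659)


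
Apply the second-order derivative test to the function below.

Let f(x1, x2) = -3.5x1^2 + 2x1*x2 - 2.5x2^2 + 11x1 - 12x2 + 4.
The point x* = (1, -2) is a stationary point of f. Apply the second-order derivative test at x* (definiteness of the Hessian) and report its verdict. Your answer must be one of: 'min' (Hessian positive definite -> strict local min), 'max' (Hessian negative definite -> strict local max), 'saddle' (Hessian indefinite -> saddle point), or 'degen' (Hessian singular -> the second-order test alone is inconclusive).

Compute the Hessian H = grad^2 f:
  H = [[-7, 2], [2, -5]]
Verify stationarity: grad f(x*) = H x* + g = (0, 0).
Eigenvalues of H: -8.2361, -3.7639.
Both eigenvalues < 0, so H is negative definite -> x* is a strict local max.

max


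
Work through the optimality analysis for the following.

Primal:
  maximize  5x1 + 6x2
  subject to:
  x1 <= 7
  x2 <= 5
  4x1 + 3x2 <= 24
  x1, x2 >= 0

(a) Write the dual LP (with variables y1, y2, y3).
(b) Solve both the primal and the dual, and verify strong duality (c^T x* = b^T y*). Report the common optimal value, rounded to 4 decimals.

The standard primal-dual pair for 'max c^T x s.t. A x <= b, x >= 0' is:
  Dual:  min b^T y  s.t.  A^T y >= c,  y >= 0.

So the dual LP is:
  minimize  7y1 + 5y2 + 24y3
  subject to:
    y1 + 4y3 >= 5
    y2 + 3y3 >= 6
    y1, y2, y3 >= 0

Solving the primal: x* = (2.25, 5).
  primal value c^T x* = 41.25.
Solving the dual: y* = (0, 2.25, 1.25).
  dual value b^T y* = 41.25.
Strong duality: c^T x* = b^T y*. Confirmed.

41.25


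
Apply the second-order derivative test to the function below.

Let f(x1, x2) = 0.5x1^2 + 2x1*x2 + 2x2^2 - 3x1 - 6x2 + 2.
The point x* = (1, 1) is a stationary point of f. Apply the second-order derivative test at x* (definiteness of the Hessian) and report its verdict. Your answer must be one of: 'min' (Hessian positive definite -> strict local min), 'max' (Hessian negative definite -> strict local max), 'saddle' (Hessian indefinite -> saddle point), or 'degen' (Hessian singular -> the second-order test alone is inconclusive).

Compute the Hessian H = grad^2 f:
  H = [[1, 2], [2, 4]]
Verify stationarity: grad f(x*) = H x* + g = (0, 0).
Eigenvalues of H: 0, 5.
H has a zero eigenvalue (singular; positive semidefinite but not definite), so H is neither positive definite, negative definite, nor indefinite. The second-order test alone is inconclusive -> degen.
(Indeed, f is constant along the null direction of H through x*, so x* is not a strict local extremum.)

degen


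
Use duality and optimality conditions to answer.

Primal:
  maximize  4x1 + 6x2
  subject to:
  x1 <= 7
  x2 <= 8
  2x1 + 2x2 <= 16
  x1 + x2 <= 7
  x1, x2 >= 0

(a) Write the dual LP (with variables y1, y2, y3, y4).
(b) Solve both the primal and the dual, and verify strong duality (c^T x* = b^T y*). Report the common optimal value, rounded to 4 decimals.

The standard primal-dual pair for 'max c^T x s.t. A x <= b, x >= 0' is:
  Dual:  min b^T y  s.t.  A^T y >= c,  y >= 0.

So the dual LP is:
  minimize  7y1 + 8y2 + 16y3 + 7y4
  subject to:
    y1 + 2y3 + y4 >= 4
    y2 + 2y3 + y4 >= 6
    y1, y2, y3, y4 >= 0

Solving the primal: x* = (0, 7).
  primal value c^T x* = 42.
Solving the dual: y* = (0, 0, 0, 6).
  dual value b^T y* = 42.
Strong duality: c^T x* = b^T y*. Confirmed.

42


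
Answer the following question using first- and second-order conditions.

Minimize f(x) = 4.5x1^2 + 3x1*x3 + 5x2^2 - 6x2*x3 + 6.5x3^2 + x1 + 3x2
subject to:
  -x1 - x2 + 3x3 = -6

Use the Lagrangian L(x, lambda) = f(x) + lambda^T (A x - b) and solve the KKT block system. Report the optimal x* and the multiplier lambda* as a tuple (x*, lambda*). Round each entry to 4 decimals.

Form the Lagrangian:
  L(x, lambda) = (1/2) x^T Q x + c^T x + lambda^T (A x - b)
Stationarity (grad_x L = 0): Q x + c + A^T lambda = 0.
Primal feasibility: A x = b.

This gives the KKT block system:
  [ Q   A^T ] [ x     ]   [-c ]
  [ A    0  ] [ lambda ] = [ b ]

Solving the linear system:
  x*      = (1.131, -0.9183, -1.9291)
  lambda* = (5.3918)
  f(x*)   = 15.3636

x* = (1.131, -0.9183, -1.9291), lambda* = (5.3918)


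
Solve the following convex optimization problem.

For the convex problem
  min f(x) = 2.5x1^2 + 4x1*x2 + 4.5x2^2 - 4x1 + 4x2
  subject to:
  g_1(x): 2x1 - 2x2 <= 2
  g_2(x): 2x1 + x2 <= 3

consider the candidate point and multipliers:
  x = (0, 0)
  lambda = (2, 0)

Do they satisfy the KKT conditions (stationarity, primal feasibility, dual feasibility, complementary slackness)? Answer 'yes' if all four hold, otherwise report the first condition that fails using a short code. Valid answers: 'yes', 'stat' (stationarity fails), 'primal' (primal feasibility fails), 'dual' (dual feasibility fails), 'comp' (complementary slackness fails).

Gradient of f: grad f(x) = Q x + c = (-4, 4)
Constraint values g_i(x) = a_i^T x - b_i:
  g_1((0, 0)) = -2
  g_2((0, 0)) = -3
Stationarity residual: grad f(x) + sum_i lambda_i a_i = (0, 0)
  -> stationarity OK
Primal feasibility (all g_i <= 0): OK
Dual feasibility (all lambda_i >= 0): OK
Complementary slackness (lambda_i * g_i(x) = 0 for all i): FAILS

Verdict: the first failing condition is complementary_slackness -> comp.

comp


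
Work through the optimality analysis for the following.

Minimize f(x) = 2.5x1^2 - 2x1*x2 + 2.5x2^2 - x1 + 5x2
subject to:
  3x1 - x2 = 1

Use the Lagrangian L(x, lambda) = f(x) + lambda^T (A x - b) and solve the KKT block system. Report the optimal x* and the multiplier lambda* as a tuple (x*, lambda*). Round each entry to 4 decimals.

Form the Lagrangian:
  L(x, lambda) = (1/2) x^T Q x + c^T x + lambda^T (A x - b)
Stationarity (grad_x L = 0): Q x + c + A^T lambda = 0.
Primal feasibility: A x = b.

This gives the KKT block system:
  [ Q   A^T ] [ x     ]   [-c ]
  [ A    0  ] [ lambda ] = [ b ]

Solving the linear system:
  x*      = (-0.0263, -1.0789)
  lambda* = (-0.3421)
  f(x*)   = -2.5132

x* = (-0.0263, -1.0789), lambda* = (-0.3421)


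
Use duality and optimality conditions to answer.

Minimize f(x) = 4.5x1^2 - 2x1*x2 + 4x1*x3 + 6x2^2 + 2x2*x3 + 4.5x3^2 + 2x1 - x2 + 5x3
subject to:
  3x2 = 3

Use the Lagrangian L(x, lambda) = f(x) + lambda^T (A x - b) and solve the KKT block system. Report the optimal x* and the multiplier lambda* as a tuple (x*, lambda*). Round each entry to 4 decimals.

Form the Lagrangian:
  L(x, lambda) = (1/2) x^T Q x + c^T x + lambda^T (A x - b)
Stationarity (grad_x L = 0): Q x + c + A^T lambda = 0.
Primal feasibility: A x = b.

This gives the KKT block system:
  [ Q   A^T ] [ x     ]   [-c ]
  [ A    0  ] [ lambda ] = [ b ]

Solving the linear system:
  x*      = (0.4308, 1, -0.9692)
  lambda* = (-2.7333)
  f(x*)   = 1.6077

x* = (0.4308, 1, -0.9692), lambda* = (-2.7333)


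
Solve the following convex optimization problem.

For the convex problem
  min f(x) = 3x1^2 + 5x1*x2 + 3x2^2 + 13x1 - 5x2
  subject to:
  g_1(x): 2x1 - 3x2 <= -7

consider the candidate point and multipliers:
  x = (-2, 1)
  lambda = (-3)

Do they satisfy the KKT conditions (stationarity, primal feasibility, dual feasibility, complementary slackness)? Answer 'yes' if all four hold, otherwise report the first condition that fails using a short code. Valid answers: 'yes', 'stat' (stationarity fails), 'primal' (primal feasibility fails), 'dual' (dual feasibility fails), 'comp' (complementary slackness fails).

Gradient of f: grad f(x) = Q x + c = (6, -9)
Constraint values g_i(x) = a_i^T x - b_i:
  g_1((-2, 1)) = 0
Stationarity residual: grad f(x) + sum_i lambda_i a_i = (0, 0)
  -> stationarity OK
Primal feasibility (all g_i <= 0): OK
Dual feasibility (all lambda_i >= 0): FAILS
Complementary slackness (lambda_i * g_i(x) = 0 for all i): OK

Verdict: the first failing condition is dual_feasibility -> dual.

dual


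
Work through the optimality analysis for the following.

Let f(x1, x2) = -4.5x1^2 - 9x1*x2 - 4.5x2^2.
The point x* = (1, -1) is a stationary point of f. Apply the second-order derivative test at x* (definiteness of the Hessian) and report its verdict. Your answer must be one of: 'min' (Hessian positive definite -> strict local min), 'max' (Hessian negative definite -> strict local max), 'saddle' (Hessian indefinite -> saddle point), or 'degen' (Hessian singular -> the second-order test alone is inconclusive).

Compute the Hessian H = grad^2 f:
  H = [[-9, -9], [-9, -9]]
Verify stationarity: grad f(x*) = H x* + g = (0, 0).
Eigenvalues of H: -18, 0.
H has a zero eigenvalue (singular; negative semidefinite but not definite), so H is neither positive definite, negative definite, nor indefinite. The second-order test alone is inconclusive -> degen.
(Indeed, f is constant along the null direction of H through x*, so x* is not a strict local extremum.)

degen


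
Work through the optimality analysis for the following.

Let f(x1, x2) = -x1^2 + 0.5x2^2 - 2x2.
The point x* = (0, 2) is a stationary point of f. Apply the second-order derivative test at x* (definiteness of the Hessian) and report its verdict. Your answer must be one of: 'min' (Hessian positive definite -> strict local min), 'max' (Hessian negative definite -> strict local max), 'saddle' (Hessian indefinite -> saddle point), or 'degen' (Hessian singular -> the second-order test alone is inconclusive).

Compute the Hessian H = grad^2 f:
  H = [[-2, 0], [0, 1]]
Verify stationarity: grad f(x*) = H x* + g = (0, 0).
Eigenvalues of H: -2, 1.
Eigenvalues have mixed signs, so H is indefinite -> x* is a saddle point.

saddle


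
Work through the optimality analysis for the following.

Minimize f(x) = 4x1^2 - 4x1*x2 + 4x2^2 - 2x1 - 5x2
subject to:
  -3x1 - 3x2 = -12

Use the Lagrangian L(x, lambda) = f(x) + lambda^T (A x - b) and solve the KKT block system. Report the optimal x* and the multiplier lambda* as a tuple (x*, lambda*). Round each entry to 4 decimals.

Form the Lagrangian:
  L(x, lambda) = (1/2) x^T Q x + c^T x + lambda^T (A x - b)
Stationarity (grad_x L = 0): Q x + c + A^T lambda = 0.
Primal feasibility: A x = b.

This gives the KKT block system:
  [ Q   A^T ] [ x     ]   [-c ]
  [ A    0  ] [ lambda ] = [ b ]

Solving the linear system:
  x*      = (1.875, 2.125)
  lambda* = (1.5)
  f(x*)   = 1.8125

x* = (1.875, 2.125), lambda* = (1.5)


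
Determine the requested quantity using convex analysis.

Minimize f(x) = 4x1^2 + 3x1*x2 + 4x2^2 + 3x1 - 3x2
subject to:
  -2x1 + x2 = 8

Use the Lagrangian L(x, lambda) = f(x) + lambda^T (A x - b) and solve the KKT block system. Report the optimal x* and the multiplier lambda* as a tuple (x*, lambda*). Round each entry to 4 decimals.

Form the Lagrangian:
  L(x, lambda) = (1/2) x^T Q x + c^T x + lambda^T (A x - b)
Stationarity (grad_x L = 0): Q x + c + A^T lambda = 0.
Primal feasibility: A x = b.

This gives the KKT block system:
  [ Q   A^T ] [ x     ]   [-c ]
  [ A    0  ] [ lambda ] = [ b ]

Solving the linear system:
  x*      = (-2.8654, 2.2692)
  lambda* = (-6.5577)
  f(x*)   = 18.5288

x* = (-2.8654, 2.2692), lambda* = (-6.5577)


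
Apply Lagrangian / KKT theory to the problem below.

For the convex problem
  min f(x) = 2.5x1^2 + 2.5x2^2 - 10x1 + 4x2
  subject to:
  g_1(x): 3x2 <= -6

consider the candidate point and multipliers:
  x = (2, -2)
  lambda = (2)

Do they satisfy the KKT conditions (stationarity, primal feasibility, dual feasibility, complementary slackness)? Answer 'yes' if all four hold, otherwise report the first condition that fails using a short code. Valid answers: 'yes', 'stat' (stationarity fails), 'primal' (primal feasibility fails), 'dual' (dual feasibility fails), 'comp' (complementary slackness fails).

Gradient of f: grad f(x) = Q x + c = (0, -6)
Constraint values g_i(x) = a_i^T x - b_i:
  g_1((2, -2)) = 0
Stationarity residual: grad f(x) + sum_i lambda_i a_i = (0, 0)
  -> stationarity OK
Primal feasibility (all g_i <= 0): OK
Dual feasibility (all lambda_i >= 0): OK
Complementary slackness (lambda_i * g_i(x) = 0 for all i): OK

Verdict: yes, KKT holds.

yes


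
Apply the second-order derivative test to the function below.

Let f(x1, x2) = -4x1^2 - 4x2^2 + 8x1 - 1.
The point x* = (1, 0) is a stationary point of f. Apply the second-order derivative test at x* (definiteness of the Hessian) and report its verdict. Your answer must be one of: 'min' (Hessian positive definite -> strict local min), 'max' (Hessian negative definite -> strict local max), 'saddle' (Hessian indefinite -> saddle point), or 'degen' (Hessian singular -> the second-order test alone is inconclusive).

Compute the Hessian H = grad^2 f:
  H = [[-8, 0], [0, -8]]
Verify stationarity: grad f(x*) = H x* + g = (0, 0).
Eigenvalues of H: -8, -8.
Both eigenvalues < 0, so H is negative definite -> x* is a strict local max.

max


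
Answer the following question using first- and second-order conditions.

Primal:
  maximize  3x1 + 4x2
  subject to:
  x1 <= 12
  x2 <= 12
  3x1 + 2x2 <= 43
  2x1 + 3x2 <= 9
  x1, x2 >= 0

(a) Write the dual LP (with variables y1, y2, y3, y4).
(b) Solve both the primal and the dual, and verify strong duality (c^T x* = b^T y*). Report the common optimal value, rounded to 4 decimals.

The standard primal-dual pair for 'max c^T x s.t. A x <= b, x >= 0' is:
  Dual:  min b^T y  s.t.  A^T y >= c,  y >= 0.

So the dual LP is:
  minimize  12y1 + 12y2 + 43y3 + 9y4
  subject to:
    y1 + 3y3 + 2y4 >= 3
    y2 + 2y3 + 3y4 >= 4
    y1, y2, y3, y4 >= 0

Solving the primal: x* = (4.5, 0).
  primal value c^T x* = 13.5.
Solving the dual: y* = (0, 0, 0, 1.5).
  dual value b^T y* = 13.5.
Strong duality: c^T x* = b^T y*. Confirmed.

13.5


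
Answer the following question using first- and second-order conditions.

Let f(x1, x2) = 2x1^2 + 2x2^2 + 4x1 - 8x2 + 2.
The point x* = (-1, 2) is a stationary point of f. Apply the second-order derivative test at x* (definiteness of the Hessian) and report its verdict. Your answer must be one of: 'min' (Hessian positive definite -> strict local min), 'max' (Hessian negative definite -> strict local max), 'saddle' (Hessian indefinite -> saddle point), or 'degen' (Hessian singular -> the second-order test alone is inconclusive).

Compute the Hessian H = grad^2 f:
  H = [[4, 0], [0, 4]]
Verify stationarity: grad f(x*) = H x* + g = (0, 0).
Eigenvalues of H: 4, 4.
Both eigenvalues > 0, so H is positive definite -> x* is a strict local min.

min


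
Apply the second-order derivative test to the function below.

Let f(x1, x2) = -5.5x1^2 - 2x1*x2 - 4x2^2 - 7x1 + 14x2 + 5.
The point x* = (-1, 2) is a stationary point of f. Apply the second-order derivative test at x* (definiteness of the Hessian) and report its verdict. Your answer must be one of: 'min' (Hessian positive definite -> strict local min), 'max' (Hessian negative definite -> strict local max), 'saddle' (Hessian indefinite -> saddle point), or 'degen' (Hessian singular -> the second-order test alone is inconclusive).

Compute the Hessian H = grad^2 f:
  H = [[-11, -2], [-2, -8]]
Verify stationarity: grad f(x*) = H x* + g = (0, 0).
Eigenvalues of H: -12, -7.
Both eigenvalues < 0, so H is negative definite -> x* is a strict local max.

max


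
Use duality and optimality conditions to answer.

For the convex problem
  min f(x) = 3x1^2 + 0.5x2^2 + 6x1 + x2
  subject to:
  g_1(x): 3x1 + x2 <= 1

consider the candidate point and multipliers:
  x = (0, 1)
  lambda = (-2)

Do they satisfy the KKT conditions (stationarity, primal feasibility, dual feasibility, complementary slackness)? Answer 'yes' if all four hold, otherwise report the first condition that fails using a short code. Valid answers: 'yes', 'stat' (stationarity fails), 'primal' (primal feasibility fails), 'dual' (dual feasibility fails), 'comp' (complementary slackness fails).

Gradient of f: grad f(x) = Q x + c = (6, 2)
Constraint values g_i(x) = a_i^T x - b_i:
  g_1((0, 1)) = 0
Stationarity residual: grad f(x) + sum_i lambda_i a_i = (0, 0)
  -> stationarity OK
Primal feasibility (all g_i <= 0): OK
Dual feasibility (all lambda_i >= 0): FAILS
Complementary slackness (lambda_i * g_i(x) = 0 for all i): OK

Verdict: the first failing condition is dual_feasibility -> dual.

dual


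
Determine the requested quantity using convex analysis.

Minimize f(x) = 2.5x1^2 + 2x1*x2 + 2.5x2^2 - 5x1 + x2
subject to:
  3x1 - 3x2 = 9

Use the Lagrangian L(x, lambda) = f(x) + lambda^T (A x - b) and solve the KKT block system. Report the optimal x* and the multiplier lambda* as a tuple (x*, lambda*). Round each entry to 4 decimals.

Form the Lagrangian:
  L(x, lambda) = (1/2) x^T Q x + c^T x + lambda^T (A x - b)
Stationarity (grad_x L = 0): Q x + c + A^T lambda = 0.
Primal feasibility: A x = b.

This gives the KKT block system:
  [ Q   A^T ] [ x     ]   [-c ]
  [ A    0  ] [ lambda ] = [ b ]

Solving the linear system:
  x*      = (1.7857, -1.2143)
  lambda* = (-0.5)
  f(x*)   = -2.8214

x* = (1.7857, -1.2143), lambda* = (-0.5)


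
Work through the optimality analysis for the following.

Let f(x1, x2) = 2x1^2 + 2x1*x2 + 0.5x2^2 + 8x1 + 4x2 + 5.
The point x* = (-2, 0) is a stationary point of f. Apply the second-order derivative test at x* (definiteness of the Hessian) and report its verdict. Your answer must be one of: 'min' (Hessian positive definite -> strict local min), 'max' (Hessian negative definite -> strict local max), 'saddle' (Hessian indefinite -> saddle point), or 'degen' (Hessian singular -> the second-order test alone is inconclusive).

Compute the Hessian H = grad^2 f:
  H = [[4, 2], [2, 1]]
Verify stationarity: grad f(x*) = H x* + g = (0, 0).
Eigenvalues of H: 0, 5.
H has a zero eigenvalue (singular; positive semidefinite but not definite), so H is neither positive definite, negative definite, nor indefinite. The second-order test alone is inconclusive -> degen.
(Indeed, f is constant along the null direction of H through x*, so x* is not a strict local extremum.)

degen


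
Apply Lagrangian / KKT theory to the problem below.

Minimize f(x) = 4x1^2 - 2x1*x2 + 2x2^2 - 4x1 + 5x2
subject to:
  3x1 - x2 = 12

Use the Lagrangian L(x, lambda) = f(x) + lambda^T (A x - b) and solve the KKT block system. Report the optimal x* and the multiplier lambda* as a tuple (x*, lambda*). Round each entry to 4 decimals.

Form the Lagrangian:
  L(x, lambda) = (1/2) x^T Q x + c^T x + lambda^T (A x - b)
Stationarity (grad_x L = 0): Q x + c + A^T lambda = 0.
Primal feasibility: A x = b.

This gives the KKT block system:
  [ Q   A^T ] [ x     ]   [-c ]
  [ A    0  ] [ lambda ] = [ b ]

Solving the linear system:
  x*      = (3.4062, -1.7812)
  lambda* = (-8.9375)
  f(x*)   = 42.3594

x* = (3.4062, -1.7812), lambda* = (-8.9375)


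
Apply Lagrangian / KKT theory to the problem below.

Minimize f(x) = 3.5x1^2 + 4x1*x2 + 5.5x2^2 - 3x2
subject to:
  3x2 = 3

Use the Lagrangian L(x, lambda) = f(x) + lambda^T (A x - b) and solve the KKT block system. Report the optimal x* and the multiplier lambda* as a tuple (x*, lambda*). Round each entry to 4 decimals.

Form the Lagrangian:
  L(x, lambda) = (1/2) x^T Q x + c^T x + lambda^T (A x - b)
Stationarity (grad_x L = 0): Q x + c + A^T lambda = 0.
Primal feasibility: A x = b.

This gives the KKT block system:
  [ Q   A^T ] [ x     ]   [-c ]
  [ A    0  ] [ lambda ] = [ b ]

Solving the linear system:
  x*      = (-0.5714, 1)
  lambda* = (-1.9048)
  f(x*)   = 1.3571

x* = (-0.5714, 1), lambda* = (-1.9048)


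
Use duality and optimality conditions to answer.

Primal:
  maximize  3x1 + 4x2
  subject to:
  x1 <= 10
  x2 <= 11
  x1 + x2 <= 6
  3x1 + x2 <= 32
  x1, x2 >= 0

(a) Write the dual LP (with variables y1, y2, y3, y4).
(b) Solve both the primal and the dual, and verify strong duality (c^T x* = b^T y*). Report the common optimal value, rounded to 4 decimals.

The standard primal-dual pair for 'max c^T x s.t. A x <= b, x >= 0' is:
  Dual:  min b^T y  s.t.  A^T y >= c,  y >= 0.

So the dual LP is:
  minimize  10y1 + 11y2 + 6y3 + 32y4
  subject to:
    y1 + y3 + 3y4 >= 3
    y2 + y3 + y4 >= 4
    y1, y2, y3, y4 >= 0

Solving the primal: x* = (0, 6).
  primal value c^T x* = 24.
Solving the dual: y* = (0, 0, 4, 0).
  dual value b^T y* = 24.
Strong duality: c^T x* = b^T y*. Confirmed.

24


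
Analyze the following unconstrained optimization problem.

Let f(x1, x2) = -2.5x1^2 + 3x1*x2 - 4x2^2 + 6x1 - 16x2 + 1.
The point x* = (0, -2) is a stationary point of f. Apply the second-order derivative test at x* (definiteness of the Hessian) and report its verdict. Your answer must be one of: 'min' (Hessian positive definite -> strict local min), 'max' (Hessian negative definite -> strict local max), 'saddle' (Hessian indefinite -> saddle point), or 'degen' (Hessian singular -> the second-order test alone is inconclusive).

Compute the Hessian H = grad^2 f:
  H = [[-5, 3], [3, -8]]
Verify stationarity: grad f(x*) = H x* + g = (0, 0).
Eigenvalues of H: -9.8541, -3.1459.
Both eigenvalues < 0, so H is negative definite -> x* is a strict local max.

max


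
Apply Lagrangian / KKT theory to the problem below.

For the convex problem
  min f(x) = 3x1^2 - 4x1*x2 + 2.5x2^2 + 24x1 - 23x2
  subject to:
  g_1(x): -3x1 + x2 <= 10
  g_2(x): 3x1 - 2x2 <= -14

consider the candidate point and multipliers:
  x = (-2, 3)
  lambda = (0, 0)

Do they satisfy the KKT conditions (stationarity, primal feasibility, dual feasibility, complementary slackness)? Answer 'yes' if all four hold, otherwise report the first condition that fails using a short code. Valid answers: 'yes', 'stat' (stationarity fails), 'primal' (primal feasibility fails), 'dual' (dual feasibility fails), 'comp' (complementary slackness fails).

Gradient of f: grad f(x) = Q x + c = (0, 0)
Constraint values g_i(x) = a_i^T x - b_i:
  g_1((-2, 3)) = -1
  g_2((-2, 3)) = 2
Stationarity residual: grad f(x) + sum_i lambda_i a_i = (0, 0)
  -> stationarity OK
Primal feasibility (all g_i <= 0): FAILS
Dual feasibility (all lambda_i >= 0): OK
Complementary slackness (lambda_i * g_i(x) = 0 for all i): OK

Verdict: the first failing condition is primal_feasibility -> primal.

primal


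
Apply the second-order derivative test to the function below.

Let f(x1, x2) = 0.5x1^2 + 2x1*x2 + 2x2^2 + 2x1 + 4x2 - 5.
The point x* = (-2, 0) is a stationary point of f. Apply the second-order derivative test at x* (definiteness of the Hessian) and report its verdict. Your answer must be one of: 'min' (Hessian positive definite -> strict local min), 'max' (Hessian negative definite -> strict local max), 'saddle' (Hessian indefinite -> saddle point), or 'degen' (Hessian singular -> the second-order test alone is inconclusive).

Compute the Hessian H = grad^2 f:
  H = [[1, 2], [2, 4]]
Verify stationarity: grad f(x*) = H x* + g = (0, 0).
Eigenvalues of H: 0, 5.
H has a zero eigenvalue (singular; positive semidefinite but not definite), so H is neither positive definite, negative definite, nor indefinite. The second-order test alone is inconclusive -> degen.
(Indeed, f is constant along the null direction of H through x*, so x* is not a strict local extremum.)

degen


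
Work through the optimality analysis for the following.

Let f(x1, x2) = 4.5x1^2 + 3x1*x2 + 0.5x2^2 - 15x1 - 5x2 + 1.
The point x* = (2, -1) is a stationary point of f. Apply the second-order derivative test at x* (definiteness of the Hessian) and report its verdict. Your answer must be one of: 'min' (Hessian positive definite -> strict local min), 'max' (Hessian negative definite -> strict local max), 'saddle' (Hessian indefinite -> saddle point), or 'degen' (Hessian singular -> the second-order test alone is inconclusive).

Compute the Hessian H = grad^2 f:
  H = [[9, 3], [3, 1]]
Verify stationarity: grad f(x*) = H x* + g = (0, 0).
Eigenvalues of H: 0, 10.
H has a zero eigenvalue (singular; positive semidefinite but not definite), so H is neither positive definite, negative definite, nor indefinite. The second-order test alone is inconclusive -> degen.
(Indeed, f is constant along the null direction of H through x*, so x* is not a strict local extremum.)

degen


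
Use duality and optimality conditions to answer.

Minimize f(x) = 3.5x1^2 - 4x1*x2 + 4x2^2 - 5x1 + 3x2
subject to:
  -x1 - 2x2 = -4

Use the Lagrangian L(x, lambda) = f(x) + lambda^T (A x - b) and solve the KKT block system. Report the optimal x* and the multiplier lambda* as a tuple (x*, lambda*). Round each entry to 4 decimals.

Form the Lagrangian:
  L(x, lambda) = (1/2) x^T Q x + c^T x + lambda^T (A x - b)
Stationarity (grad_x L = 0): Q x + c + A^T lambda = 0.
Primal feasibility: A x = b.

This gives the KKT block system:
  [ Q   A^T ] [ x     ]   [-c ]
  [ A    0  ] [ lambda ] = [ b ]

Solving the linear system:
  x*      = (1.7308, 1.1346)
  lambda* = (2.5769)
  f(x*)   = 2.5288

x* = (1.7308, 1.1346), lambda* = (2.5769)


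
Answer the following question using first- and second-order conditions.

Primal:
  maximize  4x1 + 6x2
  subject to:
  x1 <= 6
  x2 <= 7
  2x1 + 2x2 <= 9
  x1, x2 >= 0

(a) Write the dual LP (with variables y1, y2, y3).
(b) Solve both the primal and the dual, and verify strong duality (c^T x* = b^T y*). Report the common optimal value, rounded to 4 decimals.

The standard primal-dual pair for 'max c^T x s.t. A x <= b, x >= 0' is:
  Dual:  min b^T y  s.t.  A^T y >= c,  y >= 0.

So the dual LP is:
  minimize  6y1 + 7y2 + 9y3
  subject to:
    y1 + 2y3 >= 4
    y2 + 2y3 >= 6
    y1, y2, y3 >= 0

Solving the primal: x* = (0, 4.5).
  primal value c^T x* = 27.
Solving the dual: y* = (0, 0, 3).
  dual value b^T y* = 27.
Strong duality: c^T x* = b^T y*. Confirmed.

27


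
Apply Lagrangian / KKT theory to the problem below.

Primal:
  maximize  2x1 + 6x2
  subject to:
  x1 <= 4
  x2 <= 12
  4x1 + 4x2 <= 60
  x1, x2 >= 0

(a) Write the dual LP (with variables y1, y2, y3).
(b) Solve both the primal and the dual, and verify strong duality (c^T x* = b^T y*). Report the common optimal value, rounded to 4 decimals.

The standard primal-dual pair for 'max c^T x s.t. A x <= b, x >= 0' is:
  Dual:  min b^T y  s.t.  A^T y >= c,  y >= 0.

So the dual LP is:
  minimize  4y1 + 12y2 + 60y3
  subject to:
    y1 + 4y3 >= 2
    y2 + 4y3 >= 6
    y1, y2, y3 >= 0

Solving the primal: x* = (3, 12).
  primal value c^T x* = 78.
Solving the dual: y* = (0, 4, 0.5).
  dual value b^T y* = 78.
Strong duality: c^T x* = b^T y*. Confirmed.

78


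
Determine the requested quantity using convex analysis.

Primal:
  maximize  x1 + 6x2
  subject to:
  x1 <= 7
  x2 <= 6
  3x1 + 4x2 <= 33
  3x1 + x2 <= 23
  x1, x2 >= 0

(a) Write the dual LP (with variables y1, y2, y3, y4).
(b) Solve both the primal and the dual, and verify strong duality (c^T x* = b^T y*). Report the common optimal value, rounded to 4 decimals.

The standard primal-dual pair for 'max c^T x s.t. A x <= b, x >= 0' is:
  Dual:  min b^T y  s.t.  A^T y >= c,  y >= 0.

So the dual LP is:
  minimize  7y1 + 6y2 + 33y3 + 23y4
  subject to:
    y1 + 3y3 + 3y4 >= 1
    y2 + 4y3 + y4 >= 6
    y1, y2, y3, y4 >= 0

Solving the primal: x* = (3, 6).
  primal value c^T x* = 39.
Solving the dual: y* = (0, 4.6667, 0.3333, 0).
  dual value b^T y* = 39.
Strong duality: c^T x* = b^T y*. Confirmed.

39


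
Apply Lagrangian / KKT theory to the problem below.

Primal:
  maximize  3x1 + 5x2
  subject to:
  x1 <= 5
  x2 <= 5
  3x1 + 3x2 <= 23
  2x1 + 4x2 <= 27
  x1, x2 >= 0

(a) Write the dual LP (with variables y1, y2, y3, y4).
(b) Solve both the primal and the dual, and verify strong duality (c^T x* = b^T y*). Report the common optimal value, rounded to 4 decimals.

The standard primal-dual pair for 'max c^T x s.t. A x <= b, x >= 0' is:
  Dual:  min b^T y  s.t.  A^T y >= c,  y >= 0.

So the dual LP is:
  minimize  5y1 + 5y2 + 23y3 + 27y4
  subject to:
    y1 + 3y3 + 2y4 >= 3
    y2 + 3y3 + 4y4 >= 5
    y1, y2, y3, y4 >= 0

Solving the primal: x* = (2.6667, 5).
  primal value c^T x* = 33.
Solving the dual: y* = (0, 2, 1, 0).
  dual value b^T y* = 33.
Strong duality: c^T x* = b^T y*. Confirmed.

33


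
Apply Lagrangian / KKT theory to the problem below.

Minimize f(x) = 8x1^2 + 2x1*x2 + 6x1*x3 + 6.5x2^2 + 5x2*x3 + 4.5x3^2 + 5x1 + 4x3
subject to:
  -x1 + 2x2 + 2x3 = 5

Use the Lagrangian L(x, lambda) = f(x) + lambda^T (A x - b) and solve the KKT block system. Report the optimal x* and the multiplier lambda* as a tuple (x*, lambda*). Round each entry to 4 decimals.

Form the Lagrangian:
  L(x, lambda) = (1/2) x^T Q x + c^T x + lambda^T (A x - b)
Stationarity (grad_x L = 0): Q x + c + A^T lambda = 0.
Primal feasibility: A x = b.

This gives the KKT block system:
  [ Q   A^T ] [ x     ]   [-c ]
  [ A    0  ] [ lambda ] = [ b ]

Solving the linear system:
  x*      = (-1.2353, 0.549, 1.3333)
  lambda* = (-5.6667)
  f(x*)   = 13.7451

x* = (-1.2353, 0.549, 1.3333), lambda* = (-5.6667)


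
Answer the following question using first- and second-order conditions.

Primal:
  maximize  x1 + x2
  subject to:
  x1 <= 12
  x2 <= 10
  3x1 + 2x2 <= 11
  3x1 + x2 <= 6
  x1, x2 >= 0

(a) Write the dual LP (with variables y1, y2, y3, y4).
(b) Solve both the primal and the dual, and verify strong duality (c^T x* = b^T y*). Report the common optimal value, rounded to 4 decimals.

The standard primal-dual pair for 'max c^T x s.t. A x <= b, x >= 0' is:
  Dual:  min b^T y  s.t.  A^T y >= c,  y >= 0.

So the dual LP is:
  minimize  12y1 + 10y2 + 11y3 + 6y4
  subject to:
    y1 + 3y3 + 3y4 >= 1
    y2 + 2y3 + y4 >= 1
    y1, y2, y3, y4 >= 0

Solving the primal: x* = (0, 5.5).
  primal value c^T x* = 5.5.
Solving the dual: y* = (0, 0, 0.5, 0).
  dual value b^T y* = 5.5.
Strong duality: c^T x* = b^T y*. Confirmed.

5.5


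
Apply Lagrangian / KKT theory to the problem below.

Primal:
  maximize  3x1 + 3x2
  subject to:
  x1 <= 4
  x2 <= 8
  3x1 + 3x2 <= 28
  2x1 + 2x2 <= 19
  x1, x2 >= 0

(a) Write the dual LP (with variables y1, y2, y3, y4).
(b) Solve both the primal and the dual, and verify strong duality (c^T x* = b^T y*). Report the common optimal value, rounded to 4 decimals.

The standard primal-dual pair for 'max c^T x s.t. A x <= b, x >= 0' is:
  Dual:  min b^T y  s.t.  A^T y >= c,  y >= 0.

So the dual LP is:
  minimize  4y1 + 8y2 + 28y3 + 19y4
  subject to:
    y1 + 3y3 + 2y4 >= 3
    y2 + 3y3 + 2y4 >= 3
    y1, y2, y3, y4 >= 0

Solving the primal: x* = (1.3333, 8).
  primal value c^T x* = 28.
Solving the dual: y* = (0, 0, 1, 0).
  dual value b^T y* = 28.
Strong duality: c^T x* = b^T y*. Confirmed.

28


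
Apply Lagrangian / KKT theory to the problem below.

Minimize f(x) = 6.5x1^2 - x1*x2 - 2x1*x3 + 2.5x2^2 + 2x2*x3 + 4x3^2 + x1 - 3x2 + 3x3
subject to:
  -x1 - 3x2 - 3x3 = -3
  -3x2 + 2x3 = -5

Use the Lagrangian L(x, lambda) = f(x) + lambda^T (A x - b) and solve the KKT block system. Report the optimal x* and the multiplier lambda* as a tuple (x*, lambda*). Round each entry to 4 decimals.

Form the Lagrangian:
  L(x, lambda) = (1/2) x^T Q x + c^T x + lambda^T (A x - b)
Stationarity (grad_x L = 0): Q x + c + A^T lambda = 0.
Primal feasibility: A x = b.

This gives the KKT block system:
  [ Q   A^T ] [ x     ]   [-c ]
  [ A    0  ] [ lambda ] = [ b ]

Solving the linear system:
  x*      = (0.0375, 1.395, -0.4075)
  lambda* = (0.9073, 0.1335)
  f(x*)   = -0.9902

x* = (0.0375, 1.395, -0.4075), lambda* = (0.9073, 0.1335)


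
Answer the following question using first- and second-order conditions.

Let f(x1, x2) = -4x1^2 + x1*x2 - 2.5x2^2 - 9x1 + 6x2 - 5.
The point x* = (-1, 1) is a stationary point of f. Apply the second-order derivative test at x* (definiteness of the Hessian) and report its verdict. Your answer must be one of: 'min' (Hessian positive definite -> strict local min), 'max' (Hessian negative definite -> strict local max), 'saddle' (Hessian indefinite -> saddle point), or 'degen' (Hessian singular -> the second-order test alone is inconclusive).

Compute the Hessian H = grad^2 f:
  H = [[-8, 1], [1, -5]]
Verify stationarity: grad f(x*) = H x* + g = (0, 0).
Eigenvalues of H: -8.3028, -4.6972.
Both eigenvalues < 0, so H is negative definite -> x* is a strict local max.

max


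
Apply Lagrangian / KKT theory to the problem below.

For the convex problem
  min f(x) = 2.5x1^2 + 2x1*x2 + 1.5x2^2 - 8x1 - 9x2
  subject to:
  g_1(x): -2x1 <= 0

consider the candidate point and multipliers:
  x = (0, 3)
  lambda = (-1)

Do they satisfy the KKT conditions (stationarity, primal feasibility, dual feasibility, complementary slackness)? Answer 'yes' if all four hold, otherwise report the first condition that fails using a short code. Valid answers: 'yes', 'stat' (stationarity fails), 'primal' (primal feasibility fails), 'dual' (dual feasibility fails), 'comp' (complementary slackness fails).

Gradient of f: grad f(x) = Q x + c = (-2, 0)
Constraint values g_i(x) = a_i^T x - b_i:
  g_1((0, 3)) = 0
Stationarity residual: grad f(x) + sum_i lambda_i a_i = (0, 0)
  -> stationarity OK
Primal feasibility (all g_i <= 0): OK
Dual feasibility (all lambda_i >= 0): FAILS
Complementary slackness (lambda_i * g_i(x) = 0 for all i): OK

Verdict: the first failing condition is dual_feasibility -> dual.

dual


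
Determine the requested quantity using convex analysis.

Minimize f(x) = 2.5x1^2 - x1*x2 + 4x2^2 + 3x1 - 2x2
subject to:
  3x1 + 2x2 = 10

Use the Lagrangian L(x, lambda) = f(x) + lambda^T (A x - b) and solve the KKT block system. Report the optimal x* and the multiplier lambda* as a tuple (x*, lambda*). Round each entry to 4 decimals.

Form the Lagrangian:
  L(x, lambda) = (1/2) x^T Q x + c^T x + lambda^T (A x - b)
Stationarity (grad_x L = 0): Q x + c + A^T lambda = 0.
Primal feasibility: A x = b.

This gives the KKT block system:
  [ Q   A^T ] [ x     ]   [-c ]
  [ A    0  ] [ lambda ] = [ b ]

Solving the linear system:
  x*      = (2.2692, 1.5962)
  lambda* = (-4.25)
  f(x*)   = 23.0577

x* = (2.2692, 1.5962), lambda* = (-4.25)


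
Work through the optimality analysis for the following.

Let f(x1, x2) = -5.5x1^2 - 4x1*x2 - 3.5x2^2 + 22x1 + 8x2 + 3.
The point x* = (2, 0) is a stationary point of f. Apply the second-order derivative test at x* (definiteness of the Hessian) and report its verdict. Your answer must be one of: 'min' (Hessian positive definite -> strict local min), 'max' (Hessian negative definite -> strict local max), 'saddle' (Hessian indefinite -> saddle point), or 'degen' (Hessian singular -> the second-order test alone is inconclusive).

Compute the Hessian H = grad^2 f:
  H = [[-11, -4], [-4, -7]]
Verify stationarity: grad f(x*) = H x* + g = (0, 0).
Eigenvalues of H: -13.4721, -4.5279.
Both eigenvalues < 0, so H is negative definite -> x* is a strict local max.

max


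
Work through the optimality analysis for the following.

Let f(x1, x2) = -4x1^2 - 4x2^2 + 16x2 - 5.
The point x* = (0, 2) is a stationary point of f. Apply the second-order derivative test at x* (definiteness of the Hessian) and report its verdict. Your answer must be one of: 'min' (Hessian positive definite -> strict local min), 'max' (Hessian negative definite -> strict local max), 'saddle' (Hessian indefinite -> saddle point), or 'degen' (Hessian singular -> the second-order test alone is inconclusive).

Compute the Hessian H = grad^2 f:
  H = [[-8, 0], [0, -8]]
Verify stationarity: grad f(x*) = H x* + g = (0, 0).
Eigenvalues of H: -8, -8.
Both eigenvalues < 0, so H is negative definite -> x* is a strict local max.

max


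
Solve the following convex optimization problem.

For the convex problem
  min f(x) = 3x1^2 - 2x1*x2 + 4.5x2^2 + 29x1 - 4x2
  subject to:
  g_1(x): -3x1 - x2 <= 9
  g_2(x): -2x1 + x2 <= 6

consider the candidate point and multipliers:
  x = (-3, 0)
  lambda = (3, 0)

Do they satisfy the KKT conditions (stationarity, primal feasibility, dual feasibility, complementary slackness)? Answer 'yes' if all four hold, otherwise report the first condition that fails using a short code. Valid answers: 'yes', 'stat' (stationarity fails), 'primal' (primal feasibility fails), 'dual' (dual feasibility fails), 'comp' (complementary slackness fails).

Gradient of f: grad f(x) = Q x + c = (11, 2)
Constraint values g_i(x) = a_i^T x - b_i:
  g_1((-3, 0)) = 0
  g_2((-3, 0)) = 0
Stationarity residual: grad f(x) + sum_i lambda_i a_i = (2, -1)
  -> stationarity FAILS
Primal feasibility (all g_i <= 0): OK
Dual feasibility (all lambda_i >= 0): OK
Complementary slackness (lambda_i * g_i(x) = 0 for all i): OK

Verdict: the first failing condition is stationarity -> stat.

stat


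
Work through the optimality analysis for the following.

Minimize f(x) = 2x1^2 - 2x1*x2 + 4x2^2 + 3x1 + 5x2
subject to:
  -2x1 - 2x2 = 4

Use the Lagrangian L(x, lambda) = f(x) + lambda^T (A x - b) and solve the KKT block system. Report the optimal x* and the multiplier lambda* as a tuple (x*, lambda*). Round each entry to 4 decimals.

Form the Lagrangian:
  L(x, lambda) = (1/2) x^T Q x + c^T x + lambda^T (A x - b)
Stationarity (grad_x L = 0): Q x + c + A^T lambda = 0.
Primal feasibility: A x = b.

This gives the KKT block system:
  [ Q   A^T ] [ x     ]   [-c ]
  [ A    0  ] [ lambda ] = [ b ]

Solving the linear system:
  x*      = (-1.125, -0.875)
  lambda* = (0.125)
  f(x*)   = -4.125

x* = (-1.125, -0.875), lambda* = (0.125)


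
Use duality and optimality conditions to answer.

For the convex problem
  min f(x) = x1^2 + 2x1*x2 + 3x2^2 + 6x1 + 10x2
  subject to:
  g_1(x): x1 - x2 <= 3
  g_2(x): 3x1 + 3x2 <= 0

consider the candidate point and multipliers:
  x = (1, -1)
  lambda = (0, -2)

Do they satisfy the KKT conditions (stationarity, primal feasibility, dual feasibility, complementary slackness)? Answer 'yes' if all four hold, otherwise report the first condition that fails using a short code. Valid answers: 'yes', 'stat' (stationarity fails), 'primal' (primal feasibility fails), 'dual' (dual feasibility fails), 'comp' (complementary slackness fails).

Gradient of f: grad f(x) = Q x + c = (6, 6)
Constraint values g_i(x) = a_i^T x - b_i:
  g_1((1, -1)) = -1
  g_2((1, -1)) = 0
Stationarity residual: grad f(x) + sum_i lambda_i a_i = (0, 0)
  -> stationarity OK
Primal feasibility (all g_i <= 0): OK
Dual feasibility (all lambda_i >= 0): FAILS
Complementary slackness (lambda_i * g_i(x) = 0 for all i): OK

Verdict: the first failing condition is dual_feasibility -> dual.

dual


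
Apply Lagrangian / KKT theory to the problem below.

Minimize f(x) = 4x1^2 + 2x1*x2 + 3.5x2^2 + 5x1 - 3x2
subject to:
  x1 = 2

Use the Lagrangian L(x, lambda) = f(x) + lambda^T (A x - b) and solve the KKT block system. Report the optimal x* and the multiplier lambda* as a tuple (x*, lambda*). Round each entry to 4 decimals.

Form the Lagrangian:
  L(x, lambda) = (1/2) x^T Q x + c^T x + lambda^T (A x - b)
Stationarity (grad_x L = 0): Q x + c + A^T lambda = 0.
Primal feasibility: A x = b.

This gives the KKT block system:
  [ Q   A^T ] [ x     ]   [-c ]
  [ A    0  ] [ lambda ] = [ b ]

Solving the linear system:
  x*      = (2, -0.1429)
  lambda* = (-20.7143)
  f(x*)   = 25.9286

x* = (2, -0.1429), lambda* = (-20.7143)
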